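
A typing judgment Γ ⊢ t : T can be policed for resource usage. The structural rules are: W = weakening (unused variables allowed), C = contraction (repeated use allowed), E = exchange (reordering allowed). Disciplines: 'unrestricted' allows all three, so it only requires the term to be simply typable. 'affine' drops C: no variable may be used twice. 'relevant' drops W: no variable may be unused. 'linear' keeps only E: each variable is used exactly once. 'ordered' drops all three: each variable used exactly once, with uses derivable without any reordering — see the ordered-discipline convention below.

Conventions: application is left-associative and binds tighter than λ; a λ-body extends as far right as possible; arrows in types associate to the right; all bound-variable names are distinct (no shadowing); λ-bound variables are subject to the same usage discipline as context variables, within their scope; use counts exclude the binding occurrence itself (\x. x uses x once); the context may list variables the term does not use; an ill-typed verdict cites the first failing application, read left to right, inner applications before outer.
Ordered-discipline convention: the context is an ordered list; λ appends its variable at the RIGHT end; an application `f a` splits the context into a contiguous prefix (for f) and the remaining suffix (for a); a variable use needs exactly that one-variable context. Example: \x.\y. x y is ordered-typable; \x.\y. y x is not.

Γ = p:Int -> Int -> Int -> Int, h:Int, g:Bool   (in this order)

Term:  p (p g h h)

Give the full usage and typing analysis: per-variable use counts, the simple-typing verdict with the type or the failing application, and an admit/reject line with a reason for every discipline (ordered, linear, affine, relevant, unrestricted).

usage: p=2; h=2; g=1
left-to-right use order: p, p, g, h, h
typing: ill-typed: argument of type Bool where Int is required
ordered ✗ (the type mismatch rejects it)
linear ✗ (not simply typable)
affine ✗ (fails simple typing)
relevant ✗ (a type mismatch blocks all five)
unrestricted ✗ (the type mismatch rejects it)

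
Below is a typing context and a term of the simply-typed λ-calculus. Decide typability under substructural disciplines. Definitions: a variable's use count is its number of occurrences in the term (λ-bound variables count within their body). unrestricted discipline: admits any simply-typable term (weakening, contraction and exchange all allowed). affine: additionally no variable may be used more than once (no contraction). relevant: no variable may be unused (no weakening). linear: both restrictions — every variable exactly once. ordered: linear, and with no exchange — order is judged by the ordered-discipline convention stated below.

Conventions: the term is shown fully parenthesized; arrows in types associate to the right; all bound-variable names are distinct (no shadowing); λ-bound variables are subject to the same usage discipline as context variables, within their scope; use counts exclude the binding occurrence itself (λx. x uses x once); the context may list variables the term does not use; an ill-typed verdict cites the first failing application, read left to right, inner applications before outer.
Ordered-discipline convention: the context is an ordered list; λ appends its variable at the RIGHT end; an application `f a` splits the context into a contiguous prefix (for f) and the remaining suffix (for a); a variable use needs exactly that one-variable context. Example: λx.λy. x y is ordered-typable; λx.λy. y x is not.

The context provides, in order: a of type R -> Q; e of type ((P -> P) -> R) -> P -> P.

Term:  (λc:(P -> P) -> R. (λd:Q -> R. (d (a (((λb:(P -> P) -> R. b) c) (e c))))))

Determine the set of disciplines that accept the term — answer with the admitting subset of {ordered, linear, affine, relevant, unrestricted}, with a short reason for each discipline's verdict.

admitting disciplines: relevant, unrestricted
use counts: a ×1; e ×1; c (bound) ×2; d (bound) ×1; b (bound) ×1
order of uses: d, a, b, c, e, c
typing: well-typed at ((P -> P) -> R) -> (Q -> R) -> R
ordered: ✗, uses contraction: c ×2
linear: ✗, uses contraction: c ×2
affine: ✗, uses contraction: c ×2
relevant: ✓, at least one use each (a, e, c, d, b)
unrestricted: ✓, type-checks (((P -> P) -> R) -> (Q -> R) -> R) and nothing is barred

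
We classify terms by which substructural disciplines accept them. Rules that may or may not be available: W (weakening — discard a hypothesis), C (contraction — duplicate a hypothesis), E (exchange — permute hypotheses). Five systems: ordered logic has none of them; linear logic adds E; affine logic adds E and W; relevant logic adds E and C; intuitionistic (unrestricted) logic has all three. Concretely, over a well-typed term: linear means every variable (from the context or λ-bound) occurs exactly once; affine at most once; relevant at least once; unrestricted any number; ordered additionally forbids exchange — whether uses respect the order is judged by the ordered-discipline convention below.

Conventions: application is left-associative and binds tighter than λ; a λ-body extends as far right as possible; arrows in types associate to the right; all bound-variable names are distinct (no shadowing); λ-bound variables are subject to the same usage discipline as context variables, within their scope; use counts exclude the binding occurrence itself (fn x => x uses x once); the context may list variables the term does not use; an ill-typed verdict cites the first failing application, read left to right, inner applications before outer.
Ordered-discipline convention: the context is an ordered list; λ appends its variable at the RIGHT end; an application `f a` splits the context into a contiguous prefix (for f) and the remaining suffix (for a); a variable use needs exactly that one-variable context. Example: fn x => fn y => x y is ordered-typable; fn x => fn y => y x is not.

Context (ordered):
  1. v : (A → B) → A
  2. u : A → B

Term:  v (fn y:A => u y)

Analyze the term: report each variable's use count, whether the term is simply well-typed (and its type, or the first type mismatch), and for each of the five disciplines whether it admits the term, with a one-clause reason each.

counts: v: 1, u: 1, y (bound): 1
order of uses: v, u, y
typing: well-typed — term : A
ordered: ✓ — v, u, y once each; derivable with no W/C/E
linear: ✓ — each of v, u, y used exactly once
affine: ✓ — no duplicate uses among v, u, y
relevant: ✓ — v, u, y: all used, weakening unneeded
unrestricted: ✓ — type-checks (A) and nothing is barred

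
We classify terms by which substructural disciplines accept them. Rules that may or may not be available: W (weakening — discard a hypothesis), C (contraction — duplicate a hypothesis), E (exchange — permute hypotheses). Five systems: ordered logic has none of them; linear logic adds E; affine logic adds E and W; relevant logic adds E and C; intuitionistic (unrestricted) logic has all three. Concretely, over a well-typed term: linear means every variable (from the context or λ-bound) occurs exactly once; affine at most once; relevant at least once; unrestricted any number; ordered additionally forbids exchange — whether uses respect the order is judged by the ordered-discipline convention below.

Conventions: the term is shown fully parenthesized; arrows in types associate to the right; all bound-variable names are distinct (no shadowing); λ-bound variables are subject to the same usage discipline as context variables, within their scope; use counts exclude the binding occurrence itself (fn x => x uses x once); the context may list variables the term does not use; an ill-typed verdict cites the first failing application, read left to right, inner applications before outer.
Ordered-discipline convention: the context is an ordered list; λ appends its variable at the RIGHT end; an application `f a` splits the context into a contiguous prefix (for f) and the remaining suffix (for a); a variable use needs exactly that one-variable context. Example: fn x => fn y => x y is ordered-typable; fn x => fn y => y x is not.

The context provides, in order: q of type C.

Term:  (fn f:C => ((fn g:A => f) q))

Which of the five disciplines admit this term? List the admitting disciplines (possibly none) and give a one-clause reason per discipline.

admitting disciplines: none
usage: q: 1×, f (λ-bound): 1×, g (λ-bound): 0×
order of uses: f, q
typing: ill-typed: an argument C mismatches the expected A
ordered: ✗ — the type mismatch rejects it
linear: ✗ — not simply typable
affine: ✗ — fails simple typing
relevant: ✗ — a type mismatch blocks all five
unrestricted: ✗ — the type mismatch rejects it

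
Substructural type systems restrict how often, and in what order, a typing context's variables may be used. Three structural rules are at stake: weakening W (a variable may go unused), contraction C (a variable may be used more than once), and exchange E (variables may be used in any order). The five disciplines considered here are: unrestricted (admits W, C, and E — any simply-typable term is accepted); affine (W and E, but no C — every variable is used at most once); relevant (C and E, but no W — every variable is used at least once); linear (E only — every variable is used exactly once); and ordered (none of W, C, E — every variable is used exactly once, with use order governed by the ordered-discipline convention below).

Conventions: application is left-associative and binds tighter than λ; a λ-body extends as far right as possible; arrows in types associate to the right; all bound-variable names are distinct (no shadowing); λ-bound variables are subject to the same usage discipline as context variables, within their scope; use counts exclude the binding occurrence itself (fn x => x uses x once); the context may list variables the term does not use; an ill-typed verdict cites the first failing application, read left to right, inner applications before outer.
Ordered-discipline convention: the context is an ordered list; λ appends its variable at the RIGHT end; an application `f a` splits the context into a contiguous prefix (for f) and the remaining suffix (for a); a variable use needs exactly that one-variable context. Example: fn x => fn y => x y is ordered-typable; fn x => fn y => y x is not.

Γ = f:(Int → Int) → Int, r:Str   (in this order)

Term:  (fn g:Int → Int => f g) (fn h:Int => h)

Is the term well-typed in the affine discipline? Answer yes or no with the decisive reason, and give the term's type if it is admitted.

yes — f, r, g, h: no repeats, contraction unneeded; term : Int
usage: f: 1; r: 0; g [bound]: 1; h [bound]: 1
order of uses: f, g, h
typing: the term checks, with type Int
per-discipline verdicts: ordered ✗; linear ✗; affine ✓; relevant ✗; unrestricted ✓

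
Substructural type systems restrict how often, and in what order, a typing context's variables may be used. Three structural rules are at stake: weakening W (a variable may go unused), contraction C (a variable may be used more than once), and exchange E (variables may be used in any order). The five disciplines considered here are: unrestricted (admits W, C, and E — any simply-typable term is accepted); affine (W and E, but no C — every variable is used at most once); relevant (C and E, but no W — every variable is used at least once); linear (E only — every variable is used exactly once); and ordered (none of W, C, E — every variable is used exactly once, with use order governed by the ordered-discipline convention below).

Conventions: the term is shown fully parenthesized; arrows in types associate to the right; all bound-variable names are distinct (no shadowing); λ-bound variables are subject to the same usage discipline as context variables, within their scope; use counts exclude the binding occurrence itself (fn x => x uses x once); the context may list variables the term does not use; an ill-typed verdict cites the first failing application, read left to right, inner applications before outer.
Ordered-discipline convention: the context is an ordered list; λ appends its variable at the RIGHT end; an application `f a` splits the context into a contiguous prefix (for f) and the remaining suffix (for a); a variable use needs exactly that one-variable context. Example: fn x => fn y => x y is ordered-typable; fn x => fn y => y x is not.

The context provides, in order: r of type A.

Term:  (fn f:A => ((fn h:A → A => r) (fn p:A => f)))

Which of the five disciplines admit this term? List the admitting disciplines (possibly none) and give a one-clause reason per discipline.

admitted by: affine, unrestricted
counts: r=1, f [bound]=1, h [bound]=0, p [bound]=0
uses in reading order: r, f
typing: well-typed at A → A
ordered: ✗, h, p never used (weakening)
linear: ✗, h, p never used (weakening)
affine: ✓, at most one use each (r, f, h, p)
relevant: ✗, h, p never used (weakening)
unrestricted: ✓, well-typed at A → A; no restrictions here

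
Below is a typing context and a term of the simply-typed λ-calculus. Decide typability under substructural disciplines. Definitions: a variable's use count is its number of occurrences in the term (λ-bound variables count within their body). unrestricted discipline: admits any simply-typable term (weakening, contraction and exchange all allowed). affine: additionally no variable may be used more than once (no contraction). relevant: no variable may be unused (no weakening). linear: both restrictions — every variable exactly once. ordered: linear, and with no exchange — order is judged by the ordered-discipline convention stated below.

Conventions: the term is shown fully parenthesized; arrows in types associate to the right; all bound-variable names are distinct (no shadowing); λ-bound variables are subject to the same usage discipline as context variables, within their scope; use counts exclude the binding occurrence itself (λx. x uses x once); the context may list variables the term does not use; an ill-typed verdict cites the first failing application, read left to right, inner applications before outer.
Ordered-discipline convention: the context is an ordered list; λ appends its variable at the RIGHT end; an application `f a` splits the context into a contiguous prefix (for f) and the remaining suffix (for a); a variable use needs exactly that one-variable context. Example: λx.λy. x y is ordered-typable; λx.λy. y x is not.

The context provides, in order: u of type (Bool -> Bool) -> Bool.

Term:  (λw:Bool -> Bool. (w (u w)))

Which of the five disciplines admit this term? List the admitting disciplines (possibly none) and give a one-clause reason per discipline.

admitted by: relevant, unrestricted
use counts: u: 1, w (λ-bound): 2
use order (left to right): w, u, w
typing: well-typed at (Bool -> Bool) -> Bool
ordered: ✗, uses contraction: w ×2
linear: ✗, uses contraction: w ×2
affine: ✗, uses contraction: w ×2
relevant: ✓, every one of u, w appears
unrestricted: ✓, typability at (Bool -> Bool) -> Bool is all that's needed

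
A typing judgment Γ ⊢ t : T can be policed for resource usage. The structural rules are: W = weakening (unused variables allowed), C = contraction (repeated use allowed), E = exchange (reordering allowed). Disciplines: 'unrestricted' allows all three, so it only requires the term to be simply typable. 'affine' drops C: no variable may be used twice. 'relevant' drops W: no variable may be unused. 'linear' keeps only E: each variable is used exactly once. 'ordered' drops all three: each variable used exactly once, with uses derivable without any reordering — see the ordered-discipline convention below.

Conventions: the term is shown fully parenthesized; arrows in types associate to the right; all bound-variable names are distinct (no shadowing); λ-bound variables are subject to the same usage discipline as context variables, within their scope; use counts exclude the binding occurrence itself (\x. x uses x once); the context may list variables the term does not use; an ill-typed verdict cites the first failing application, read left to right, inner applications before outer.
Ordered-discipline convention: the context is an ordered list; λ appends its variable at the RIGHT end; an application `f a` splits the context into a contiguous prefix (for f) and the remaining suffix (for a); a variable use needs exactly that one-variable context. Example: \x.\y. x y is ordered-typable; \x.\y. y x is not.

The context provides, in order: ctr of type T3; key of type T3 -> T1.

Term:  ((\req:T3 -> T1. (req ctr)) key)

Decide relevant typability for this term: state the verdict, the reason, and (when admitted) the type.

yes — at least one use each (ctr, key, req); term : T1
counts: ctr: 1×, key: 1×, req (bound): 1×
use order (left to right): req, ctr, key
typing: the term checks, with type T1
summary: ordered ✗; linear ✓; affine ✓; relevant ✓; unrestricted ✓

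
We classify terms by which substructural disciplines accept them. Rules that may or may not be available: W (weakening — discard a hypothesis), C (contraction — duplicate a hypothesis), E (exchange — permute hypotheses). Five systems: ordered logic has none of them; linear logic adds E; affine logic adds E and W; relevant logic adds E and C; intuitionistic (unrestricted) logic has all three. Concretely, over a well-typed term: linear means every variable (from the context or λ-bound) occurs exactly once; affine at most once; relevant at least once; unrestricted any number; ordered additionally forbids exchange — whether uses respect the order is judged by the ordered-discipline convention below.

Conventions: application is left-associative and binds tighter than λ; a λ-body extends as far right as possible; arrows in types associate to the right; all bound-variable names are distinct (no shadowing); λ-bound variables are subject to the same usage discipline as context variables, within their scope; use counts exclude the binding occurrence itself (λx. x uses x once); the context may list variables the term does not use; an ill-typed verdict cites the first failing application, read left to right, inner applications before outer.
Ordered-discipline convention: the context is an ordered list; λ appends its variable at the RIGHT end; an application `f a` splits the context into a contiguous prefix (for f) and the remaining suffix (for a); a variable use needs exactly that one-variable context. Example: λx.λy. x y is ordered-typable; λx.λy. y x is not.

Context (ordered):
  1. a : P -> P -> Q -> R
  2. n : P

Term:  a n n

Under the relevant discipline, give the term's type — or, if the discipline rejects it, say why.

term : Q -> R
usage: a ×1; n ×2
use order (left to right): a, n, n
typing: well-typed at Q -> R
per-discipline verdicts: ordered ✗ | linear ✗ | affine ✗ | relevant ✓ | unrestricted ✓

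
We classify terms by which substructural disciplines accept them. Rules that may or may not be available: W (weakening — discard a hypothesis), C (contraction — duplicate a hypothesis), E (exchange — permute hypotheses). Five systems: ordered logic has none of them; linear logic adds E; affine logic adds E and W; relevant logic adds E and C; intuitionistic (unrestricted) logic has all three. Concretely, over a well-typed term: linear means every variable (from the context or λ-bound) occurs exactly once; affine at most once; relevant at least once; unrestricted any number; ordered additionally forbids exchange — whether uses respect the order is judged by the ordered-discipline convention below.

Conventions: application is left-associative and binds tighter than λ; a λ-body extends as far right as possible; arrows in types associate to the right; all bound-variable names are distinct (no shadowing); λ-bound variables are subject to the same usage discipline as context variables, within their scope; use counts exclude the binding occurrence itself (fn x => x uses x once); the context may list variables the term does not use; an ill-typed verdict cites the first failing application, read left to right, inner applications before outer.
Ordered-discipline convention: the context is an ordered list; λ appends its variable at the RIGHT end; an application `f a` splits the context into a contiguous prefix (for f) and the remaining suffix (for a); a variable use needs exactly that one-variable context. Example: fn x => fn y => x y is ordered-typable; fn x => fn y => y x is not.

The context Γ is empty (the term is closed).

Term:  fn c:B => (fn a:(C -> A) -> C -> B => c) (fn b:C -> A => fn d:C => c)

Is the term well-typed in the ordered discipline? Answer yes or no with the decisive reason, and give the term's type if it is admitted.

no — repeated use of c ×2; a, b, d left unused
usage: c (λ-bound): 2; a (λ-bound): 0; b (λ-bound): 0; d (λ-bound): 0
left-to-right use order: c, c
typing: ✓ — B -> B
across the five disciplines: ordered ✗, linear ✗, affine ✗, relevant ✗, unrestricted ✓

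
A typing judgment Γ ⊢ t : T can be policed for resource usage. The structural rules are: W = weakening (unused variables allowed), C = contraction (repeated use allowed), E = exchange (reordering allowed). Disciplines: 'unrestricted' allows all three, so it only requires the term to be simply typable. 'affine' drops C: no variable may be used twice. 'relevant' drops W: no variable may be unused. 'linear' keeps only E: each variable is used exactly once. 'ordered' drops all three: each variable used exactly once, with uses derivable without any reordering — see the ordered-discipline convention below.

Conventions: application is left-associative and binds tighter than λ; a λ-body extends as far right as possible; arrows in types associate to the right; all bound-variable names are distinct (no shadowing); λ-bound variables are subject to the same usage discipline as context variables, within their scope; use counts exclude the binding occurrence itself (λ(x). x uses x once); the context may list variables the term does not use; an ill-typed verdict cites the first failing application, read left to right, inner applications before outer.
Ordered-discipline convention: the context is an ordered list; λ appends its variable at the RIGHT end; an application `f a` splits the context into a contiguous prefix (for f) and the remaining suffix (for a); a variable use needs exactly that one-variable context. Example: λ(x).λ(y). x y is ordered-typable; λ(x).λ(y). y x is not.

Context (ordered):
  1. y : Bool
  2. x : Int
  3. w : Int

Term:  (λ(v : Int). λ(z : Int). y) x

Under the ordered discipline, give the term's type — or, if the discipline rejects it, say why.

not well-typed under ordered — needs weakening: w, v, z unused
variable uses: y: 1; x: 1; w: 0; v (bound): 0; z (bound): 0
left-to-right use order: y, x
typing: well-typed — term : Int -> Bool
all disciplines: ordered ✗ · linear ✗ · affine ✓ · relevant ✗ · unrestricted ✓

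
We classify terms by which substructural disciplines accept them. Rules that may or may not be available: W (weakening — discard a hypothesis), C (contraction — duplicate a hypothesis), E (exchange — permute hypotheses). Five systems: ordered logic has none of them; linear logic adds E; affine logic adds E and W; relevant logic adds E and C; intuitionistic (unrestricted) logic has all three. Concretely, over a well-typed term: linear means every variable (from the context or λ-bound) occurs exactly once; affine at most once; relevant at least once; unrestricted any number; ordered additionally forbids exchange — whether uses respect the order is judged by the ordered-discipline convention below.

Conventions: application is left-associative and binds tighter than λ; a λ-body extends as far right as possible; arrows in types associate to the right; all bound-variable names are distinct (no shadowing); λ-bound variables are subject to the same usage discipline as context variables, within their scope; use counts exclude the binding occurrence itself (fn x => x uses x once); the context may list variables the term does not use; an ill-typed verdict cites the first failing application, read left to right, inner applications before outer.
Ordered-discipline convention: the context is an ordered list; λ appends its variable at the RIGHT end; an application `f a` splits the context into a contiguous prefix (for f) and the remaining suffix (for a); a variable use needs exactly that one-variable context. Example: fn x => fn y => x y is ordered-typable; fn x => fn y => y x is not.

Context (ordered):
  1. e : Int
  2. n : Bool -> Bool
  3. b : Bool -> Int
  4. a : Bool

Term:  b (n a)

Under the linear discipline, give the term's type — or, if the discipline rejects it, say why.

not well-typed under linear — e left unused
use counts: e ×0, n ×1, b ×1, a ×1
left-to-right use order: b, n, a
typing: the term checks, with type Int
all disciplines: ordered ✗; linear ✗; affine ✓; relevant ✗; unrestricted ✓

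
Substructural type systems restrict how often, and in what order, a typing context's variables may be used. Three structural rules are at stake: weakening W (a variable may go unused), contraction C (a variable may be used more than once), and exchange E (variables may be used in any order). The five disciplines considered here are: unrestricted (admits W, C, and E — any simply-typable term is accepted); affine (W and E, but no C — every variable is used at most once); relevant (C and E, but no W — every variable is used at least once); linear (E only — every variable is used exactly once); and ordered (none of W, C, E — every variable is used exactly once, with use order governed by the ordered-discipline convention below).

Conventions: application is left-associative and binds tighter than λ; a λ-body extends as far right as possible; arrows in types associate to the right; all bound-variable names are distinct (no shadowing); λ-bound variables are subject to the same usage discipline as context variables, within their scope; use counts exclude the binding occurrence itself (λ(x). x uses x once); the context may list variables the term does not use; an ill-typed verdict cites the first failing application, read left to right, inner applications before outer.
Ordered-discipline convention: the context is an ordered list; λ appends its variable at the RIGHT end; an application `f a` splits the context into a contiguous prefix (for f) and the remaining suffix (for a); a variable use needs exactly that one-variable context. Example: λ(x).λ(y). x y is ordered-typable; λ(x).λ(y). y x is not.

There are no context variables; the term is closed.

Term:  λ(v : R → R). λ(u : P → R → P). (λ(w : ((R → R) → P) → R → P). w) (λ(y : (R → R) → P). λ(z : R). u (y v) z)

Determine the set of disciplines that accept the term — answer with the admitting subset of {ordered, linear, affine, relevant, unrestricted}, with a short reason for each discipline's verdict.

admitting disciplines: linear, affine, relevant, unrestricted
usage: v [bound]: 1×, u [bound]: 1×, w [bound]: 1×, y [bound]: 1×, z [bound]: 1×
order of uses: w, u, y, v, z
typing: well-typed at (R → R) → (P → R → P) → ((R → R) → P) → R → P
ordered: ✗ — no ordered split (uses run w, u, y, v, z)
linear: ✓ — each of v, u, w, y, z used exactly once
affine: ✓ — none of v, u, w, y, z used more than once
relevant: ✓ — v, u, w, y, z: all used, weakening unneeded
unrestricted: ✓ — type-checks ((R → R) → (P → R → P) → ((R → R) → P) → R → P) and nothing is barred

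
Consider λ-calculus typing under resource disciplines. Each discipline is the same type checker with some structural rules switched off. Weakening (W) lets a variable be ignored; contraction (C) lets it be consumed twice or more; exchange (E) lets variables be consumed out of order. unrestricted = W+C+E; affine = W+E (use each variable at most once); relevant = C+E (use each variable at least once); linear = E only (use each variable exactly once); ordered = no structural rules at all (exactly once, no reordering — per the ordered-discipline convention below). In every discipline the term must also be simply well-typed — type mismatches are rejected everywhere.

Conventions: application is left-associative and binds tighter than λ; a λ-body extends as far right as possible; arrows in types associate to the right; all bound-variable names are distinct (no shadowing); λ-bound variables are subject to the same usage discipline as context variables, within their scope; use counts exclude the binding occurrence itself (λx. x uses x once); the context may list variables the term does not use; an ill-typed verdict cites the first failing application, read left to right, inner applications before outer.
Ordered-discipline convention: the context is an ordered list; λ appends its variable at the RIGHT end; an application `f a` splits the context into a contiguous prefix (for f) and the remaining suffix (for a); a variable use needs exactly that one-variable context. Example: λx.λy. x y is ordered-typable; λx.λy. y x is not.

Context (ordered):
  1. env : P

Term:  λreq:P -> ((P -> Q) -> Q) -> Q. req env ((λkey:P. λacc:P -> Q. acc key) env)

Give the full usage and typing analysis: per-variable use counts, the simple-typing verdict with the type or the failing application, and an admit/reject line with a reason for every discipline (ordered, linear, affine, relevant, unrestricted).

use counts: env: 2, req (λ-bound): 1, key (λ-bound): 1, acc (λ-bound): 1
use order (left to right): req, env, acc, key, env
typing: well-typed at (P -> ((P -> Q) -> Q) -> Q) -> Q
ordered: ✗ — repeated use of env ×2
linear: ✗ — repeated use of env ×2
affine: ✗ — repeated use of env ×2
relevant: ✓ — every one of env, req, key, acc appears
unrestricted: ✓ — simply typable at (P -> ((P -> Q) -> Q) -> Q) -> Q; W, C, E all held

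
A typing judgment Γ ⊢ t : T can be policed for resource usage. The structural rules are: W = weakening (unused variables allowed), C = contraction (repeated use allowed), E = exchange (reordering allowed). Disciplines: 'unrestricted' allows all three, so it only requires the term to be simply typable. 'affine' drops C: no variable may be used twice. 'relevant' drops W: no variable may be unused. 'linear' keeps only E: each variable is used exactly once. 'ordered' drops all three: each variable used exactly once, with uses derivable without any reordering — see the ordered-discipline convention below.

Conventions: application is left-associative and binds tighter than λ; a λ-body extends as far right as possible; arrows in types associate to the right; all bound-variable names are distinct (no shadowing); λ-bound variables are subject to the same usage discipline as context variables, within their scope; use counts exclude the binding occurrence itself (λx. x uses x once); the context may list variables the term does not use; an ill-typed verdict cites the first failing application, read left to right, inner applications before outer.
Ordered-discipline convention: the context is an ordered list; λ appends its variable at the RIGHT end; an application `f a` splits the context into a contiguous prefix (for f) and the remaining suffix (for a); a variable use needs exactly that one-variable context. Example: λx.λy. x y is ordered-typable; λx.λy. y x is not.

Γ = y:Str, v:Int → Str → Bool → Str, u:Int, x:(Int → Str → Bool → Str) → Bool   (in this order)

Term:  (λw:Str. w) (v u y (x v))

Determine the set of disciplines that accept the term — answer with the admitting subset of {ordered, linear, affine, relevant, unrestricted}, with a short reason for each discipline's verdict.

admitting disciplines: relevant, unrestricted
usage: y: 1; v: 2; u: 1; x: 1; w (bound): 1
order of uses: w, v, u, y, x, v
typing: ✓ — Str
ordered ✗ (repeated use of v ×2)
linear ✗ (repeated use of v ×2)
affine ✗ (repeated use of v ×2)
relevant ✓ (y, v, u, x, w: all used, weakening unneeded)
unrestricted ✓ (typability at Str is all that's needed)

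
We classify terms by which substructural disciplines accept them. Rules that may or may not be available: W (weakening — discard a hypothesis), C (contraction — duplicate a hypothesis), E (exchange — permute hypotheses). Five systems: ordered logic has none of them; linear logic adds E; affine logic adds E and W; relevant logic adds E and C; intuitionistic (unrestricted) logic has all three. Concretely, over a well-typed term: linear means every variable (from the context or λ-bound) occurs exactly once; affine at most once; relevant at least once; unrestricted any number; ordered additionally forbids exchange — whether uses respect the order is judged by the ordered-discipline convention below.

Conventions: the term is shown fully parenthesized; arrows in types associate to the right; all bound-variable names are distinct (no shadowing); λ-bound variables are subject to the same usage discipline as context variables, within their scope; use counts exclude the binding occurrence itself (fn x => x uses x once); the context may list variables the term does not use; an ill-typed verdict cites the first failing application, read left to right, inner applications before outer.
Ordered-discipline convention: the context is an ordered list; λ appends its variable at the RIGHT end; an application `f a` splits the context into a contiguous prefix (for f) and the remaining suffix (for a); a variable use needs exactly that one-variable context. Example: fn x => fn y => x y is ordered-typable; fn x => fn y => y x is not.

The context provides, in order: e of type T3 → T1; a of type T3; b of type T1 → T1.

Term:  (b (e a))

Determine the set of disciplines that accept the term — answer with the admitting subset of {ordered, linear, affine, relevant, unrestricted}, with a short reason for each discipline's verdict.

admitted in: linear, affine, relevant, unrestricted
variable uses: e: 1; a: 1; b: 1
left-to-right use order: b, e, a
typing: well-typed at T1
ordered: ✗, use order b, e, a needs exchange
linear: ✓, e, a, b: one use apiece
affine: ✓, at most one use each (e, a, b)
relevant: ✓, e, a, b: all used, weakening unneeded
unrestricted: ✓, simply typable at T1; W, C, E all held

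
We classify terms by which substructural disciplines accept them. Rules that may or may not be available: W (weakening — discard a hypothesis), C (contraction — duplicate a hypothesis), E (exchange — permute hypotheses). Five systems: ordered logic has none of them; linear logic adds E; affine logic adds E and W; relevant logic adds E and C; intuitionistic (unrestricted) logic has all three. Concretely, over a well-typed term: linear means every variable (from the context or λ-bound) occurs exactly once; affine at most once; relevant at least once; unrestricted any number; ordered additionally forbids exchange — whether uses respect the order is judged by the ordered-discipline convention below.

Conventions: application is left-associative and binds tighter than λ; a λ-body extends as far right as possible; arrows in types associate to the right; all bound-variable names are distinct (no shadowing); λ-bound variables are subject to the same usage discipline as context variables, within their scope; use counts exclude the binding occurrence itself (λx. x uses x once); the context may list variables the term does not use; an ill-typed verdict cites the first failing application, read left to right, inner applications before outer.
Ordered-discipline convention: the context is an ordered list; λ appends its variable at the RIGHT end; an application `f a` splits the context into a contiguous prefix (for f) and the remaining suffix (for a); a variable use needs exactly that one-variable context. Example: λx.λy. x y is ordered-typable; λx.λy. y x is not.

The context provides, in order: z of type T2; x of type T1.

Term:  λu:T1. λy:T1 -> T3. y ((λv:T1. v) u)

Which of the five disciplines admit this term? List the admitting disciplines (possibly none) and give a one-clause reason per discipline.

admitting disciplines: affine, unrestricted
use counts: z ×0, x ×0, u (bound) ×1, y (bound) ×1, v (bound) ×1
order of uses: y, v, u
typing: well-typed at T1 -> (T1 -> T3) -> T3
ordered ✗ (needs weakening: z, x unused)
linear ✗ (needs weakening: z, x unused)
affine ✓ (none of z, x, u, y, v used more than once)
relevant ✗ (needs weakening: z, x unused)
unrestricted ✓ (well-typed at T1 -> (T1 -> T3) -> T3; no restrictions here)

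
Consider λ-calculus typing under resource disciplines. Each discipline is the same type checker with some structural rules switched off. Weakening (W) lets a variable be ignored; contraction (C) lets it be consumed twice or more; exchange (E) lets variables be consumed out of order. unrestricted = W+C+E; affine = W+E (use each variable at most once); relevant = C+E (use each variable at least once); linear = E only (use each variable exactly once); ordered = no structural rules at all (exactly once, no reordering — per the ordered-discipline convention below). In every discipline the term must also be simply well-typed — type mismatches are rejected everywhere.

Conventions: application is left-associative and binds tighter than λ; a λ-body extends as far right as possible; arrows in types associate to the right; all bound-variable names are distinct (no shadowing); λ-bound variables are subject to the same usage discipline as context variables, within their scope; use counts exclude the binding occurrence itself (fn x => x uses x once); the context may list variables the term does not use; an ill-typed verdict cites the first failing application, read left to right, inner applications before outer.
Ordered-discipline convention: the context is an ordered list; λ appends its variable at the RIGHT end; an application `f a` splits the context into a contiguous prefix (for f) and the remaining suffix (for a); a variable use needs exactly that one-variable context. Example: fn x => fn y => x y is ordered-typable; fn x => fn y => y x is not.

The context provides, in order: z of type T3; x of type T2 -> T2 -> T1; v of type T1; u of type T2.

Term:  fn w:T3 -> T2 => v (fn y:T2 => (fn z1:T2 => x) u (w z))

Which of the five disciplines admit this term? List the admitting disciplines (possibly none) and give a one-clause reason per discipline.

admitting disciplines: none
use counts: z: 1, x: 1, v: 1, u: 1, w (λ-bound): 1, y (λ-bound): 0, z1 (λ-bound): 0
use order (left to right): v, x, u, w, z
typing: ill-typed: non-arrow in function slot: T1
ordered: ✗, a type mismatch blocks all five
linear: ✗, the type mismatch rejects it
affine: ✗, not simply typable
relevant: ✗, fails simple typing
unrestricted: ✗, a type mismatch blocks all five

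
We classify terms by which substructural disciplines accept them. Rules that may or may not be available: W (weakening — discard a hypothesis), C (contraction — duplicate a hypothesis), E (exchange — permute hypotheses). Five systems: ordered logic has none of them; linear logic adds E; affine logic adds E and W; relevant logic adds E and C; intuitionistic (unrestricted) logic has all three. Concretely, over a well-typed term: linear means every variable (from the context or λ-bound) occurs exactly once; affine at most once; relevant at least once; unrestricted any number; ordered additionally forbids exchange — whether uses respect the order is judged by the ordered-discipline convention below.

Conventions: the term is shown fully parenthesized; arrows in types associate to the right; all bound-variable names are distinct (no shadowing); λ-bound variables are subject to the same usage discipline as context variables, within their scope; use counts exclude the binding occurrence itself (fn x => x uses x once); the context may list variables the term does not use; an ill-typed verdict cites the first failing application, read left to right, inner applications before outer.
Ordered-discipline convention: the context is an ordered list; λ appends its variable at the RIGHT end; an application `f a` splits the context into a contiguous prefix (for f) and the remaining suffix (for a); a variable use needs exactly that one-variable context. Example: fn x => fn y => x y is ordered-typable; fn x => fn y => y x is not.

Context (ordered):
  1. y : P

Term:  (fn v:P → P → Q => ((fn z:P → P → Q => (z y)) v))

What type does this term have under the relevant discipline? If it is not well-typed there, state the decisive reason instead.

term : (P → P → Q) → P → Q
counts: y: 1; v (bound): 1; z (bound): 1
use order (left to right): z, y, v
typing: well-typed — term : (P → P → Q) → P → Q
all disciplines: ordered ✗, linear ✓, affine ✓, relevant ✓, unrestricted ✓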